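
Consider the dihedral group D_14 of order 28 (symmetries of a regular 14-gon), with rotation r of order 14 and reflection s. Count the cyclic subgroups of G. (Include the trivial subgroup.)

18

Each element a generates a cyclic subgroup ⟨a⟩; distinct elements may generate the same one (a cyclic group of order d has φ(d) generators).
Cyclic subgroups by order — order 1: 1; order 2: 15; order 7: 1; order 14: 1.
Total: 18.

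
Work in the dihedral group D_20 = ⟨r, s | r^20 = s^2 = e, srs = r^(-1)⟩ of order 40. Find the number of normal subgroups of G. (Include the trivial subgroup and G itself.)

9

G has 48 subgroups. Checking conjugation-invariance by order — order 1: 1/1 normal; order 2: 1/21 normal; order 4: 1/11 normal; order 5: 1/1 normal; order 8: 0/5 normal; order 10: 1/5 normal; order 20: 3/3 normal; order 40: 1/1 normal.
Total normal subgroups: 9.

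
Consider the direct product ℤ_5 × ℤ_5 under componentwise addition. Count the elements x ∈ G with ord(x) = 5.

24

An element (a,b) has order lcm(ord(a), ord(b)); count pairs with lcm equal to 5.
Enumerating gives 24 such elements.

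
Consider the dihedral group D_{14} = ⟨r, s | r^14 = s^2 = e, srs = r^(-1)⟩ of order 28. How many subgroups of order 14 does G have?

3

|G| = 28 and 14 | 28, so subgroups of order 14 are possible by Lagrange.
The subgroups of order 14 are: {e, r, r^2, r^3, r^4, r^5, r^6, r^7, r^8, r^9, r^10, r^11, r^12, r^13}; {e, r^2, r^4, r^6, r^8, r^10, r^12, s, r^2s, r^4s, r^6s, r^8s, r^10s, r^12s}; {e, r^2, r^4, r^6, r^8, r^10, r^12, rs, r^3s, r^5s, r^7s, r^9s, r^11s, r^13s}.
So G has 3 subgroups of order 14.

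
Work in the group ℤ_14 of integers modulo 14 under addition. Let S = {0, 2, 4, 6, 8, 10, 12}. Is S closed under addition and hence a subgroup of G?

Yes

|S| = 7 divides |G| = 14, consistent with Lagrange.
S contains the identity, every element's inverse is in S, and S is closed under +: it is a subgroup.
In fact S = ⟨2⟩.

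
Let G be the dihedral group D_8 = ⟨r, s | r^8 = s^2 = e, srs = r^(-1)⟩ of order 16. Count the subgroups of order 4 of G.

|G| = 16 and 4 | 16, so subgroups of order 4 are possible by Lagrange.
The subgroups of order 4 are: {e, r^2, r^4, r^6}; {e, r^4, r^2s, r^6s}; {e, r^4, r^3s, r^7s}; {e, r^4, s, r^4s}; … (5 in all).
So G has 5 subgroups of order 4.

5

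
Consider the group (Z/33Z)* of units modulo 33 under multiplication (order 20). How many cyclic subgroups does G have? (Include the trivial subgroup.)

8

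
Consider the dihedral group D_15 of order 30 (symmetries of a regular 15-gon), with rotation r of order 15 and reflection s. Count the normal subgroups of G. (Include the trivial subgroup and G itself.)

5

G has 28 subgroups. Checking conjugation-invariance by order — order 1: 1/1 normal; order 2: 0/15 normal; order 3: 1/1 normal; order 5: 1/1 normal; order 6: 0/5 normal; order 10: 0/3 normal; order 15: 1/1 normal; order 30: 1/1 normal.
Total normal subgroups: 5.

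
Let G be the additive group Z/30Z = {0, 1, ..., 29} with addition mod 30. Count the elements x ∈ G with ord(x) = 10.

4

In a cyclic group of order 30, the number of elements of order d (for d | 30) is φ(d).
φ(10) = 4.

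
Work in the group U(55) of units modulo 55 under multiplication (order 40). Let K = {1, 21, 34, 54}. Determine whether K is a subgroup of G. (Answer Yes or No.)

Yes

|K| = 4 divides |G| = 40, consistent with Lagrange.
K contains the identity, every element's inverse is in K, and K is closed under ·: it is a subgroup.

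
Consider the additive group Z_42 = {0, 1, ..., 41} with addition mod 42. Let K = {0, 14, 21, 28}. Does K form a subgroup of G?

|K| = 4 does not divide |G| = 42, so by Lagrange K is not a subgroup.

No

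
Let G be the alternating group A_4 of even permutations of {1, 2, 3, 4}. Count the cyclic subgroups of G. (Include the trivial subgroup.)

Group the elements of G by the cyclic subgroup they generate; each cyclic subgroup of order d accounts for φ(d) elements.
Cyclic subgroups by order — order 1: 1; order 2: 3; order 3: 4.
Total: 8.

8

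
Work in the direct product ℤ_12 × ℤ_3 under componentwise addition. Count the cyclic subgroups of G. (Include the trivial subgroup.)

Group the elements of G by the cyclic subgroup they generate; each cyclic subgroup of order d accounts for φ(d) elements.
Cyclic subgroups by order — order 1: 1; order 2: 1; order 3: 4; order 4: 1; order 6: 4; order 12: 4.
Total: 15.

15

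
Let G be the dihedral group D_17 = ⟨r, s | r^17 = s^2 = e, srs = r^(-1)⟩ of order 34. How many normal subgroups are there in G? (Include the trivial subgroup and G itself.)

3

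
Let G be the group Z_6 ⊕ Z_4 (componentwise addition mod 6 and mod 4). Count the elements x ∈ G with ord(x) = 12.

An element (a,b) has order lcm(ord(a), ord(b)); count pairs with lcm equal to 12.
Enumerating gives 8 such elements.

8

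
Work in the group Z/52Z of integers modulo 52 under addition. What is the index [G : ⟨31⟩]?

1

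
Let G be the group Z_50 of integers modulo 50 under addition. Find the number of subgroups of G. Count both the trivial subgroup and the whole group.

Subgroups of the cyclic group Z_50 correspond bijectively to divisors of 50.
Divisors of 50: 1, 2, 5, 10, 25, 50.
So Z_50 has 6 subgroups.

6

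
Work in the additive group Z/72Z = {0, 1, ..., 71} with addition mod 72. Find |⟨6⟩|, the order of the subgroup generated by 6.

12

In Z/72Z, the order of an element a is n/gcd(a, n).
gcd(6, 72) = 6, so |⟨6⟩| = 72/6 = 12.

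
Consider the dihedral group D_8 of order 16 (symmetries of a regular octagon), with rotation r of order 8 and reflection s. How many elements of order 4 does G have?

2

The elements of order 4 are: r^2, r^6.
That's 2.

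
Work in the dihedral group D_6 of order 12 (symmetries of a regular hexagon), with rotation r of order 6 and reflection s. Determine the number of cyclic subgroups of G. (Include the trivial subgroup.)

10

A cyclic subgroup of order d is generated by each of its φ(d) elements of order d, so the cyclic subgroups of order d number (#elements of order d)/φ(d).
Cyclic subgroups by order — order 1: 1; order 2: 7; order 3: 1; order 6: 1.
Total: 10.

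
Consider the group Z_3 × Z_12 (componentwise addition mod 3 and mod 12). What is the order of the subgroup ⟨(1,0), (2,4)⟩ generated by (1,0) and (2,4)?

|⟨(1,0)⟩| = 3 and |⟨(2,4)⟩| = 3, so |H| is a multiple of lcm(3, 3) = 3 and divides |G| = 36.
Closing under the operation: H = {(0,0), (0,4), (0,8), (1,0), (1,4), (1,8), (2,0), (2,4), (2,8)}, so |H| = 9.

9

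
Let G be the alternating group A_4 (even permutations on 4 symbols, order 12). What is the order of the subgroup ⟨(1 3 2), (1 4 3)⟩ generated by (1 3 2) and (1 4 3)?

12

|⟨(1 3 2)⟩| = 3 and |⟨(1 4 3)⟩| = 3, so |H| is a multiple of lcm(3, 3) = 3 and divides |G| = 12.
Closing {(1 3 2), (1 4 3)} under the group operation gives all of G, so |H| = 12.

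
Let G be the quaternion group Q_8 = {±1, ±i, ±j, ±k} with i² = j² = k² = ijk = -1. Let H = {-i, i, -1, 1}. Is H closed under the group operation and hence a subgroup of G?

Yes

|H| = 4 divides |G| = 8, consistent with Lagrange.
H contains the identity, every element's inverse is in H, and H is closed under ·: it is a subgroup.
In fact H = ⟨-i⟩.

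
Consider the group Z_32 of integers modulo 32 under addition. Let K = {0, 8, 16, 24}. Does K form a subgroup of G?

|K| = 4 divides |G| = 32, consistent with Lagrange.
K contains the identity, every element's inverse is in K, and K is closed under +: it is a subgroup.
In fact K = ⟨8⟩.

Yes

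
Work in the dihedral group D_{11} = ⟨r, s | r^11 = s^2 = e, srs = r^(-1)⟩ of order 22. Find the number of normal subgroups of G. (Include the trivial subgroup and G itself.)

3

G has 14 subgroups. Checking conjugation-invariance by order — order 1: 1/1 normal; order 2: 0/11 normal; order 11: 1/1 normal; order 22: 1/1 normal.
Total normal subgroups: 3.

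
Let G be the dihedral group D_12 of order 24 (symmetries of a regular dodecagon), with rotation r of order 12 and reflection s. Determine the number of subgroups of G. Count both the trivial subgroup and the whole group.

34

|G| = 24, so by Lagrange every subgroup order divides 24. Divisors: 1, 2, 3, 4, 6, 8, 12, 24.
Subgroups by order — order 1: 1; order 2: 13; order 3: 1; order 4: 7; order 6: 5; order 8: 3; order 12: 3; order 24: 1.
Total: 1 + 13 + 1 + 7 + 5 + 3 + 3 + 1 = 34.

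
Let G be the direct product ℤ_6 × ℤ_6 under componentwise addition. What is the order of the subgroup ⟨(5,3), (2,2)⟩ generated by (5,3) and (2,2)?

18

|⟨(5,3)⟩| = 6 and |⟨(2,2)⟩| = 3, so |H| is a multiple of lcm(6, 3) = 6 and divides |G| = 36.
Closing under the operation: H = {(0,0), (0,2), (0,4), (1,1), (1,3), (1,5), (2,0), (2,2), (2,4), (3,1), (3,3), (3,5), (4,0), (4,2), (4,4), (5,1), (5,3), (5,5)}, so |H| = 18.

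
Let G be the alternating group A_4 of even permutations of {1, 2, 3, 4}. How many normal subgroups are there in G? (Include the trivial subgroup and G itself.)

G has 10 subgroups. Checking conjugation-invariance by order — order 1: 1/1 normal; order 2: 0/3 normal; order 3: 0/4 normal; order 4: 1/1 normal; order 12: 1/1 normal.
Total normal subgroups: 3.

3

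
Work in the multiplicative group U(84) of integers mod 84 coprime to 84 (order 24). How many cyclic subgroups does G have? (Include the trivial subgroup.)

16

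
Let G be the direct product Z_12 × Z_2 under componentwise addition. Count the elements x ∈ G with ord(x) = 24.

0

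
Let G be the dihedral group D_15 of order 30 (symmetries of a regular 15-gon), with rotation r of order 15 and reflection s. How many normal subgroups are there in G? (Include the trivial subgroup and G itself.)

G has 28 subgroups. Checking conjugation-invariance by order — order 1: 1/1 normal; order 2: 0/15 normal; order 3: 1/1 normal; order 5: 1/1 normal; order 6: 0/5 normal; order 10: 0/3 normal; order 15: 1/1 normal; order 30: 1/1 normal.
Total normal subgroups: 5.

5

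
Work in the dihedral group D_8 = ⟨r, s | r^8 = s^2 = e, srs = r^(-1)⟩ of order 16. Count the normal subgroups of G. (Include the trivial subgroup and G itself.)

7

G has 19 subgroups. Checking conjugation-invariance by order — order 1: 1/1 normal; order 2: 1/9 normal; order 4: 1/5 normal; order 8: 3/3 normal; order 16: 1/1 normal.
Total normal subgroups: 7.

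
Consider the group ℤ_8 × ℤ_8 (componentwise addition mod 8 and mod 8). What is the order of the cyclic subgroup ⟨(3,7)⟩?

The order of (3,7) in Z_8 × Z_8 is lcm(ord(3) in Z_8, ord(7) in Z_8).
ord(3) = 8 and ord(7) = 8, so |⟨(3,7)⟩| = lcm(8, 8) = 8.

8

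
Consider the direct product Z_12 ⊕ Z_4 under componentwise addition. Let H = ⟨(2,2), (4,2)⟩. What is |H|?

|⟨(2,2)⟩| = 6 and |⟨(4,2)⟩| = 6, so |H| is a multiple of lcm(6, 6) = 6 and divides |G| = 48.
Closing under the operation: H = {(0,0), (0,2), (2,0), (2,2), (4,0), (4,2), (6,0), (6,2), (8,0), (8,2), (10,0), (10,2)}, so |H| = 12.

12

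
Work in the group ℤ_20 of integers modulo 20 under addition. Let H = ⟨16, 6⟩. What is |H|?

10

|⟨16⟩| = 5 and |⟨6⟩| = 10, so |H| is a multiple of lcm(5, 10) = 10 and divides |G| = 20.
Closing under the operation: H = {0, 2, 4, 6, 8, 10, 12, 14, 16, 18}, so |H| = 10.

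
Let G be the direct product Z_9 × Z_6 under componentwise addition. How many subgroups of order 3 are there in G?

|G| = 54 and 3 | 54, so subgroups of order 3 are possible by Lagrange.
The subgroups of order 3 are: {(0,0), (0,2), (0,4)}; {(0,0), (3,0), (6,0)}; {(0,0), (3,2), (6,4)}; {(0,0), (3,4), (6,2)}.
So G has 4 subgroups of order 3.

4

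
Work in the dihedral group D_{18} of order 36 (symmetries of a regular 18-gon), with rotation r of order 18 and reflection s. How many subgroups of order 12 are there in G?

3

|G| = 36 and 12 | 36, so subgroups of order 12 are possible by Lagrange.
The subgroups of order 12 are: {e, r^3, r^6, r^9, r^12, r^15, rs, r^4s, r^7s, r^10s, r^13s, r^16s}; {e, r^3, r^6, r^9, r^12, r^15, r^2s, r^5s, r^8s, r^11s, r^14s, r^17s}; {e, r^3, r^6, r^9, r^12, r^15, s, r^3s, r^6s, r^9s, r^12s, r^15s}.
So G has 3 subgroups of order 12.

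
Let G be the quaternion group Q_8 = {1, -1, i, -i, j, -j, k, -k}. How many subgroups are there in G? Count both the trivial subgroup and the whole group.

|G| = 8, so by Lagrange every subgroup order divides 8. Divisors: 1, 2, 4, 8.
Subgroups by order — order 1: 1; order 2: 1; order 4: 3; order 8: 1.
Total: 1 + 1 + 3 + 1 = 6.

6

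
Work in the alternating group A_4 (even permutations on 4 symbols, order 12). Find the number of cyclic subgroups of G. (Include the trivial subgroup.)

Each element a generates a cyclic subgroup ⟨a⟩; distinct elements may generate the same one (a cyclic group of order d has φ(d) generators).
Cyclic subgroups by order — order 1: 1; order 2: 3; order 3: 4.
Total: 8.

8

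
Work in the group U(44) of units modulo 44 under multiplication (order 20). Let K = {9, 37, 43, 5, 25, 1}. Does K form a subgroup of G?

|K| = 6 does not divide |G| = 20, so by Lagrange K is not a subgroup.

No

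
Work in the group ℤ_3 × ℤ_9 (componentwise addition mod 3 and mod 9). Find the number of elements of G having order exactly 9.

18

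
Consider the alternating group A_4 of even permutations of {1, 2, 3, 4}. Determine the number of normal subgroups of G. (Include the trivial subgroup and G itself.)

3

G has 10 subgroups. Checking conjugation-invariance by order — order 1: 1/1 normal; order 2: 0/3 normal; order 3: 0/4 normal; order 4: 1/1 normal; order 12: 1/1 normal.
Total normal subgroups: 3.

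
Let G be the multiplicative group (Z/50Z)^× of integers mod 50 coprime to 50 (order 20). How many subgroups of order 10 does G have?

1

|G| = 20 and 10 | 20, so subgroups of order 10 are possible by Lagrange.
The subgroups of order 10 are: {1, 9, 11, 19, 21, 29, 31, 39, 41, 49}.
So G has 1 subgroup of order 10.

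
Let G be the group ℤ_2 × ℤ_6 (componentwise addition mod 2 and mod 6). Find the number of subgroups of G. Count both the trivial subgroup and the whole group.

|G| = 12, so by Lagrange every subgroup order divides 12. Divisors: 1, 2, 3, 4, 6, 12.
Subgroups by order — order 1: 1; order 2: 3; order 3: 1; order 4: 1; order 6: 3; order 12: 1.
Total: 1 + 3 + 1 + 1 + 3 + 1 = 10.

10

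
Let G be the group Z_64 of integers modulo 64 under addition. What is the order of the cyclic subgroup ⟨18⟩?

32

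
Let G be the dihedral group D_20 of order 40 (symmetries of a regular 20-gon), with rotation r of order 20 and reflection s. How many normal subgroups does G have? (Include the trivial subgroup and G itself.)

9

G has 48 subgroups. Checking conjugation-invariance by order — order 1: 1/1 normal; order 2: 1/21 normal; order 4: 1/11 normal; order 5: 1/1 normal; order 8: 0/5 normal; order 10: 1/5 normal; order 20: 3/3 normal; order 40: 1/1 normal.
Total normal subgroups: 9.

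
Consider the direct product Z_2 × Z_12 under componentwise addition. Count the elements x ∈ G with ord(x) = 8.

An element (a,b) has order lcm(ord(a), ord(b)); count pairs with lcm equal to 8.
Enumerating gives 0 such elements.

0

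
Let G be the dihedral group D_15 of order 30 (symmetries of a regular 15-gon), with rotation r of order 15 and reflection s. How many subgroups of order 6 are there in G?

|G| = 30 and 6 | 30, so subgroups of order 6 are possible by Lagrange.
The subgroups of order 6 are: {e, r^5, r^10, s, r^5s, r^10s}; {e, r^5, r^10, rs, r^6s, r^11s}; {e, r^5, r^10, r^2s, r^7s, r^12s}; {e, r^5, r^10, r^3s, r^8s, r^13s}; … (5 in all).
So G has 5 subgroups of order 6.

5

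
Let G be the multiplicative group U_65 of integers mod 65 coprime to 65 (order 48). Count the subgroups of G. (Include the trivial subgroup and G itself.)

|G| = 48, so by Lagrange every subgroup order divides 48. Divisors: 1, 2, 3, 4, 6, 8, 12, 16, 24, 48.
Subgroups by order — order 1: 1; order 2: 3; order 3: 1; order 4: 7; order 6: 3; order 8: 3; order 12: 7; order 16: 1; order 24: 3; order 48: 1.
Total: 1 + 3 + 1 + 7 + 3 + 3 + 7 + 1 + 3 + 1 = 30.

30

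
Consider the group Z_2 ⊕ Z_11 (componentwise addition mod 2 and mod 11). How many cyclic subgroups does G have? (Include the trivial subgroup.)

4

Group the elements of G by the cyclic subgroup they generate; each cyclic subgroup of order d accounts for φ(d) elements.
Cyclic subgroups by order — order 1: 1; order 2: 1; order 11: 1; order 22: 1.
Total: 4.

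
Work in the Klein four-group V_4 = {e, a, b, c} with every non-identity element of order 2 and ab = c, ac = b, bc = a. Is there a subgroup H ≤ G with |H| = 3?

3 does not divide |G| = 4, so by Lagrange no subgroup of order 3 exists.

No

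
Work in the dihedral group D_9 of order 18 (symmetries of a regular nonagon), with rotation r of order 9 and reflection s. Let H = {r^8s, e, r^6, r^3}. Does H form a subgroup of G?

|H| = 4 does not divide |G| = 18, so by Lagrange H is not a subgroup.

No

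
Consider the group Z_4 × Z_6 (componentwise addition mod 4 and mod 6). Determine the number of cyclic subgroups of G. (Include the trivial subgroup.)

12

A cyclic subgroup of order d is generated by each of its φ(d) elements of order d, so the cyclic subgroups of order d number (#elements of order d)/φ(d).
Cyclic subgroups by order — order 1: 1; order 2: 3; order 3: 1; order 4: 2; order 6: 3; order 12: 2.
Total: 12.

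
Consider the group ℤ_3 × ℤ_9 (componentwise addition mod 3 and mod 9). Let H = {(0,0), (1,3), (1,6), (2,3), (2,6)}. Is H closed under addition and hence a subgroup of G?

No

|H| = 5 does not divide |G| = 27, so by Lagrange H is not a subgroup.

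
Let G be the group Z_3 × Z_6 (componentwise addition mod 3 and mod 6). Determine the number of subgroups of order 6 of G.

|G| = 18 and 6 | 18, so subgroups of order 6 are possible by Lagrange.
The subgroups of order 6 are: {(0,0), (0,1), (0,2), (0,3), (0,4), (0,5)}; {(0,0), (0,3), (1,0), (1,3), (2,0), (2,3)}; {(0,0), (0,3), (1,1), (1,4), (2,2), (2,5)}; {(0,0), (0,3), (1,2), (1,5), (2,1), (2,4)}.
So G has 4 subgroups of order 6.

4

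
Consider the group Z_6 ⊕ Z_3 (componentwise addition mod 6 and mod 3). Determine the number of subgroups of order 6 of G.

4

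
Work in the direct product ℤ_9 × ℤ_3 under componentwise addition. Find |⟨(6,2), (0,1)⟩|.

9

|⟨(6,2)⟩| = 3 and |⟨(0,1)⟩| = 3, so |H| is a multiple of lcm(3, 3) = 3 and divides |G| = 27.
Closing under the operation: H = {(0,0), (0,1), (0,2), (3,0), (3,1), (3,2), (6,0), (6,1), (6,2)}, so |H| = 9.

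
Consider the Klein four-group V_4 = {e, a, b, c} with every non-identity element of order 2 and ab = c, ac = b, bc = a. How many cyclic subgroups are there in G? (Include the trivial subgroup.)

4

Each element a generates a cyclic subgroup ⟨a⟩; distinct elements may generate the same one (a cyclic group of order d has φ(d) generators).
Cyclic subgroups by order — order 1: 1; order 2: 3.
Total: 4.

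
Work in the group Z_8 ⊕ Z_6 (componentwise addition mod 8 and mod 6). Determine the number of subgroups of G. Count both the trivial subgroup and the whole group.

22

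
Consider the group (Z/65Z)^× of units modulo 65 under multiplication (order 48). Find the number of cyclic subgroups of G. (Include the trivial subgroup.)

20

A cyclic subgroup of order d is generated by each of its φ(d) elements of order d, so the cyclic subgroups of order d number (#elements of order d)/φ(d).
Cyclic subgroups by order — order 1: 1; order 2: 3; order 3: 1; order 4: 6; order 6: 3; order 12: 6.
Total: 20.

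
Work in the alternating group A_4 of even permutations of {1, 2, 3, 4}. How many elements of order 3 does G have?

The elements of order 3 are: (2 3 4), (2 4 3), (1 2 3), (1 2 4), (1 3 2), (1 3 4), (1 4 2), (1 4 3).
That's 8.

8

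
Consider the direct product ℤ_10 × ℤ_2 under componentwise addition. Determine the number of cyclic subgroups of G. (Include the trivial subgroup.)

A cyclic subgroup of order d is generated by each of its φ(d) elements of order d, so the cyclic subgroups of order d number (#elements of order d)/φ(d).
Cyclic subgroups by order — order 1: 1; order 2: 3; order 5: 1; order 10: 3.
Total: 8.

8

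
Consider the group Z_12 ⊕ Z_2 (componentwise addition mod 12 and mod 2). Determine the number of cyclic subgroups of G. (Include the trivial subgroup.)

12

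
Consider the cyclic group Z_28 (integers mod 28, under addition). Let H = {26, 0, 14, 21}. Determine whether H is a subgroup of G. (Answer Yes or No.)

21 ∈ H but its inverse 7 ∉ H, so H is not a subgroup.

No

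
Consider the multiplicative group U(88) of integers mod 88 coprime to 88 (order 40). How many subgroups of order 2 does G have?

7

|G| = 40 and 2 | 40, so subgroups of order 2 are possible by Lagrange.
The subgroups of order 2 are: {1, 21}; {1, 23}; {1, 43}; {1, 45}; … (7 in all).
So G has 7 subgroups of order 2.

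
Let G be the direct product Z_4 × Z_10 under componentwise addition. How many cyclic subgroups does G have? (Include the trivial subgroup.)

12

A cyclic subgroup of order d is generated by each of its φ(d) elements of order d, so the cyclic subgroups of order d number (#elements of order d)/φ(d).
Cyclic subgroups by order — order 1: 1; order 2: 3; order 4: 2; order 5: 1; order 10: 3; order 20: 2.
Total: 12.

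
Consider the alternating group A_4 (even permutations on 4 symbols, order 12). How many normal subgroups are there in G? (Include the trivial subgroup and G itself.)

3

G has 10 subgroups. Checking conjugation-invariance by order — order 1: 1/1 normal; order 2: 0/3 normal; order 3: 0/4 normal; order 4: 1/1 normal; order 12: 1/1 normal.
Total normal subgroups: 3.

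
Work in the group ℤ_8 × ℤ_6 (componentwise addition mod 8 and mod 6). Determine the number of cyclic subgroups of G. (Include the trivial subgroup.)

16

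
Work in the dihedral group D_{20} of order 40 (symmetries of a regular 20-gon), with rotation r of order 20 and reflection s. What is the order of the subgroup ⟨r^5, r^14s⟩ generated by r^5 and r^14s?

|⟨r^5⟩| = 4 and |⟨r^14s⟩| = 2, so |H| is a multiple of lcm(4, 2) = 4 and divides |G| = 40.
Closing under the operation: H = {e, r^5, r^10, r^15, r^4s, r^9s, r^14s, r^19s}, so |H| = 8.

8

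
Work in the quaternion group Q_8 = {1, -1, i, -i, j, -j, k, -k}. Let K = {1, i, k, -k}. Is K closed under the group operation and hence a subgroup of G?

i ∈ K but its inverse -i ∉ K, so K is not a subgroup.

No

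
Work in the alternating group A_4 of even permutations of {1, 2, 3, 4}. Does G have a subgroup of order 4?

Yes

4 | 12. A subgroup of order 4 is {e, (1 2)(3 4), (1 3)(2 4), (1 4)(2 3)}.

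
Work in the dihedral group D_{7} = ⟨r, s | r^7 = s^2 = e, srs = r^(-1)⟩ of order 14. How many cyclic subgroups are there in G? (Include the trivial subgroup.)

9

Each element a generates a cyclic subgroup ⟨a⟩; distinct elements may generate the same one (a cyclic group of order d has φ(d) generators).
Cyclic subgroups by order — order 1: 1; order 2: 7; order 7: 1.
Total: 9.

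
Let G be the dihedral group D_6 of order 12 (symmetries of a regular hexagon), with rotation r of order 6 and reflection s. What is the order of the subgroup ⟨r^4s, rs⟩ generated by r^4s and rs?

4

|⟨r^4s⟩| = 2 and |⟨rs⟩| = 2, so |H| is a multiple of lcm(2, 2) = 2 and divides |G| = 12.
Closing under the operation: H = {e, r^3, rs, r^4s}, so |H| = 4.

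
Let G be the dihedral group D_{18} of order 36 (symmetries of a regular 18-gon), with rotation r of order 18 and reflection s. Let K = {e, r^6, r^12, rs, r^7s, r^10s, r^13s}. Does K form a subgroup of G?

|K| = 7 does not divide |G| = 36, so by Lagrange K is not a subgroup.

No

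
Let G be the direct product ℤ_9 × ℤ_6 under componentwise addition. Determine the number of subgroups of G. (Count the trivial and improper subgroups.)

|G| = 54, so by Lagrange every subgroup order divides 54. Divisors: 1, 2, 3, 6, 9, 18, 27, 54.
Subgroups by order — order 1: 1; order 2: 1; order 3: 4; order 6: 4; order 9: 4; order 18: 4; order 27: 1; order 54: 1.
Total: 1 + 1 + 4 + 4 + 4 + 4 + 1 + 1 = 20.

20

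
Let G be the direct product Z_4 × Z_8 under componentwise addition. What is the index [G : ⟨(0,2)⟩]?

|⟨(0,2)⟩| = 4 and |G| = 32.
By Lagrange, [G : H] = |G|/|H| = 32/4 = 8.

8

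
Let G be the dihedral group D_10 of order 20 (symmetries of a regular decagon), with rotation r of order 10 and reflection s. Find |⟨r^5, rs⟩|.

4

|⟨r^5⟩| = 2 and |⟨rs⟩| = 2, so |H| is a multiple of lcm(2, 2) = 2 and divides |G| = 20.
Closing under the operation: H = {e, r^5, rs, r^6s}, so |H| = 4.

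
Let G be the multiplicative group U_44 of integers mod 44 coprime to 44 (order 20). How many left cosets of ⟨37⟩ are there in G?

4

|⟨37⟩| = 5 and |G| = 20.
By Lagrange, [G : H] = |G|/|H| = 20/5 = 4.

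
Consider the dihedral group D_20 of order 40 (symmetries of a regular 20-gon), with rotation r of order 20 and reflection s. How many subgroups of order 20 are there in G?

3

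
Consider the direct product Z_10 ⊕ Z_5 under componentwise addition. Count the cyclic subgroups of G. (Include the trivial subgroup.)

14

Each element a generates a cyclic subgroup ⟨a⟩; distinct elements may generate the same one (a cyclic group of order d has φ(d) generators).
Cyclic subgroups by order — order 1: 1; order 2: 1; order 5: 6; order 10: 6.
Total: 14.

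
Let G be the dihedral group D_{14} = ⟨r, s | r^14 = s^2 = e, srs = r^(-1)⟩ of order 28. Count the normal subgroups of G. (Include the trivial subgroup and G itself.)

7

G has 28 subgroups. Checking conjugation-invariance by order — order 1: 1/1 normal; order 2: 1/15 normal; order 4: 0/7 normal; order 7: 1/1 normal; order 14: 3/3 normal; order 28: 1/1 normal.
Total normal subgroups: 7.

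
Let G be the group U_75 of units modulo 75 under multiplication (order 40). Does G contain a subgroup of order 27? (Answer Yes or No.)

No

27 does not divide |G| = 40, so by Lagrange no subgroup of order 27 exists.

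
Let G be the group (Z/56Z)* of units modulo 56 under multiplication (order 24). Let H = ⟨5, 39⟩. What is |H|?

12

|⟨5⟩| = 6 and |⟨39⟩| = 6, so |H| is a multiple of lcm(6, 6) = 6 and divides |G| = 24.
Closing under the operation: H = {1, 3, 5, 9, 13, 15, 19, 23, 25, 27, 39, 45}, so |H| = 12.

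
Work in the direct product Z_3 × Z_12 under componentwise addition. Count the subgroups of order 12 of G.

4

|G| = 36 and 12 | 36, so subgroups of order 12 are possible by Lagrange.
The subgroups of order 12 are: {(0,0), (0,1), (0,2), (0,3), (0,4), (0,5), (0,6), (0,7), (0,8), (0,9), (0,10), (0,11)}; {(0,0), (0,3), (0,6), (0,9), (1,0), (1,3), (1,6), (1,9), (2,0), (2,3), (2,6), (2,9)}; {(0,0), (0,3), (0,6), (0,9), (1,1), (1,4), (1,7), (1,10), (2,2), (2,5), (2,8), (2,11)}; {(0,0), (0,3), (0,6), (0,9), (1,2), (1,5), (1,8), (1,11), (2,1), (2,4), (2,7), (2,10)}.
So G has 4 subgroups of order 12.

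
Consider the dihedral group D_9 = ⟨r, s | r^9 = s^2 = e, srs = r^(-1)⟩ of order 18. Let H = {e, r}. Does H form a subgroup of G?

No

r ∈ H but its inverse r^8 ∉ H, so H is not a subgroup.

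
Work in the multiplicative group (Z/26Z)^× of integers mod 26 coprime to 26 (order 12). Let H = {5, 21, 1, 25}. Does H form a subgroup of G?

|H| = 4 divides |G| = 12, consistent with Lagrange.
H contains the identity, every element's inverse is in H, and H is closed under ·: it is a subgroup.
In fact H = ⟨21⟩.

Yes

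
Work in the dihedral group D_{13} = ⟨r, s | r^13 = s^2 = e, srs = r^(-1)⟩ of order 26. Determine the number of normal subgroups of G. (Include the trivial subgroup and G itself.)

G has 16 subgroups. Checking conjugation-invariance by order — order 1: 1/1 normal; order 2: 0/13 normal; order 13: 1/1 normal; order 26: 1/1 normal.
Total normal subgroups: 3.

3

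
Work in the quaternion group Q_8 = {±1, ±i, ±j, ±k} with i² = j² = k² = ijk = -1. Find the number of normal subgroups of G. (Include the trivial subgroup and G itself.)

6

G has 6 subgroups. Checking conjugation-invariance by order — order 1: 1/1 normal; order 2: 1/1 normal; order 4: 3/3 normal; order 8: 1/1 normal.
Total normal subgroups: 6.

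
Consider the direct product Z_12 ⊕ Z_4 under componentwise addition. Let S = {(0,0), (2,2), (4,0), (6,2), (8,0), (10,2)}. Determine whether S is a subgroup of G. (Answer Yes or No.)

Yes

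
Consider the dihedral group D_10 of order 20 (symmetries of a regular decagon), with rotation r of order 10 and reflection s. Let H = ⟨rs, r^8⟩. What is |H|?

10

|⟨rs⟩| = 2 and |⟨r^8⟩| = 5, so |H| is a multiple of lcm(2, 5) = 10 and divides |G| = 20.
Closing under the operation: H = {e, r^2, r^4, r^6, r^8, rs, r^3s, r^5s, r^7s, r^9s}, so |H| = 10.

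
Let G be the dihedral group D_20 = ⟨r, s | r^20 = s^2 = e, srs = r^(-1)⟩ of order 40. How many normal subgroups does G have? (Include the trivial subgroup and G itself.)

9

G has 48 subgroups. Checking conjugation-invariance by order — order 1: 1/1 normal; order 2: 1/21 normal; order 4: 1/11 normal; order 5: 1/1 normal; order 8: 0/5 normal; order 10: 1/5 normal; order 20: 3/3 normal; order 40: 1/1 normal.
Total normal subgroups: 9.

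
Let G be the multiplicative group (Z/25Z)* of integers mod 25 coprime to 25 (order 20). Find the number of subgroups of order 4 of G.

1

|G| = 20 and 4 | 20, so subgroups of order 4 are possible by Lagrange.
The subgroups of order 4 are: {1, 7, 18, 24}.
So G has 1 subgroup of order 4.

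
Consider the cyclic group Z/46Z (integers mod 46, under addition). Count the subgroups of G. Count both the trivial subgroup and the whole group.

4

Subgroups of the cyclic group Z/46Z correspond bijectively to divisors of 46.
Divisors of 46: 1, 2, 23, 46.
So Z/46Z has 4 subgroups.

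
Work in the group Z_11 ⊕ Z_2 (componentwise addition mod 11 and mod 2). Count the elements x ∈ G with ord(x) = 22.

10

An element (a,b) has order lcm(ord(a), ord(b)); count pairs with lcm equal to 22.
Enumerating gives 10 such elements.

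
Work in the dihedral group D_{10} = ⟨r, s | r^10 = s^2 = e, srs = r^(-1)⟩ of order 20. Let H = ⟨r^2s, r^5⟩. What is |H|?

4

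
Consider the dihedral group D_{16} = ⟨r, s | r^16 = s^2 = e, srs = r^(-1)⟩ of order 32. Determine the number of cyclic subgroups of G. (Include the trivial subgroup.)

21

Each element a generates a cyclic subgroup ⟨a⟩; distinct elements may generate the same one (a cyclic group of order d has φ(d) generators).
Cyclic subgroups by order — order 1: 1; order 2: 17; order 4: 1; order 8: 1; order 16: 1.
Total: 21.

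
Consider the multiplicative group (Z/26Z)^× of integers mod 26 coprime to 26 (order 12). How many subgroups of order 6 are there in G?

|G| = 12 and 6 | 12, so subgroups of order 6 are possible by Lagrange.
The subgroups of order 6 are: {1, 3, 9, 17, 23, 25}.
So G has 1 subgroup of order 6.

1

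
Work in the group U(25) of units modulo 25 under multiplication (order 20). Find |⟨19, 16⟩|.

|⟨19⟩| = 10 and |⟨16⟩| = 5, so |H| is a multiple of lcm(10, 5) = 10 and divides |G| = 20.
Closing under the operation: H = {1, 4, 6, 9, 11, 14, 16, 19, 21, 24}, so |H| = 10.

10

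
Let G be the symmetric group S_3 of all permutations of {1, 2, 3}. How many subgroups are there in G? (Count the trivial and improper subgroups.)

6

|G| = 6, so by Lagrange every subgroup order divides 6. Divisors: 1, 2, 3, 6.
Subgroups by order — order 1: 1; order 2: 3; order 3: 1; order 6: 1.
Total: 1 + 3 + 1 + 1 = 6.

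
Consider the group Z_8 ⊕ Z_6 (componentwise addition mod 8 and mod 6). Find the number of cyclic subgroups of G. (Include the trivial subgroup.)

16

A cyclic subgroup of order d is generated by each of its φ(d) elements of order d, so the cyclic subgroups of order d number (#elements of order d)/φ(d).
Cyclic subgroups by order — order 1: 1; order 2: 3; order 3: 1; order 4: 2; order 6: 3; order 8: 2; order 12: 2; order 24: 2.
Total: 16.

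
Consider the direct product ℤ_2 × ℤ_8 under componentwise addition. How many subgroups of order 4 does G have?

3

|G| = 16 and 4 | 16, so subgroups of order 4 are possible by Lagrange.
The subgroups of order 4 are: {(0,0), (0,2), (0,4), (0,6)}; {(0,0), (0,4), (1,0), (1,4)}; {(0,0), (0,4), (1,2), (1,6)}.
So G has 3 subgroups of order 4.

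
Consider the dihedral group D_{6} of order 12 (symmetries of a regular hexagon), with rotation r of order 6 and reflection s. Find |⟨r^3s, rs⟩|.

6

|⟨r^3s⟩| = 2 and |⟨rs⟩| = 2, so |H| is a multiple of lcm(2, 2) = 2 and divides |G| = 12.
Closing under the operation: H = {e, r^2, r^4, rs, r^3s, r^5s}, so |H| = 6.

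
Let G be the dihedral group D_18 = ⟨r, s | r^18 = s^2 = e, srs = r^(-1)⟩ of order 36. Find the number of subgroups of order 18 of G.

|G| = 36 and 18 | 36, so subgroups of order 18 are possible by Lagrange.
The subgroups of order 18 are: {e, r, r^2, r^3, r^4, r^5, r^6, r^7, r^8, r^9, r^10, r^11, r^12, r^13, r^14, r^15, r^16, r^17}; {e, r^2, r^4, r^6, r^8, r^10, r^12, r^14, r^16, s, r^2s, r^4s, r^6s, r^8s, r^10s, r^12s, r^14s, r^16s}; {e, r^2, r^4, r^6, r^8, r^10, r^12, r^14, r^16, rs, r^3s, r^5s, r^7s, r^9s, r^11s, r^13s, r^15s, r^17s}.
So G has 3 subgroups of order 18.

3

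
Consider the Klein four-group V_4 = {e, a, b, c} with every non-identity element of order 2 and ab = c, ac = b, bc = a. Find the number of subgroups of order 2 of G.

3

|G| = 4 and 2 | 4, so subgroups of order 2 are possible by Lagrange.
The subgroups of order 2 are: {e, a}; {e, b}; {e, c}.
So G has 3 subgroups of order 2.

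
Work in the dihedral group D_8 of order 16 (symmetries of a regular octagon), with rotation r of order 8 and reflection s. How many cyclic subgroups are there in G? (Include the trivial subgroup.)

Group the elements of G by the cyclic subgroup they generate; each cyclic subgroup of order d accounts for φ(d) elements.
Cyclic subgroups by order — order 1: 1; order 2: 9; order 4: 1; order 8: 1.
Total: 12.

12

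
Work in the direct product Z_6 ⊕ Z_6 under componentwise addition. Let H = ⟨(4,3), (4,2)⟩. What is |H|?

18

|⟨(4,3)⟩| = 6 and |⟨(4,2)⟩| = 3, so |H| is a multiple of lcm(6, 3) = 6 and divides |G| = 36.
Closing under the operation: H = {(0,0), (0,1), (0,2), (0,3), (0,4), (0,5), (2,0), (2,1), (2,2), (2,3), (2,4), (2,5), (4,0), (4,1), (4,2), (4,3), (4,4), (4,5)}, so |H| = 18.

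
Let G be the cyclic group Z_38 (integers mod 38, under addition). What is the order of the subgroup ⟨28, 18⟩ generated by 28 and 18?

|⟨28⟩| = 19 and |⟨18⟩| = 19, so |H| is a multiple of lcm(19, 19) = 19 and divides |G| = 38.
Closing under the operation: H = {0, 2, 4, 6, 8, 10, 12, 14, 16, 18, 20, 22, 24, 26, 28, 30, 32, 34, 36}, so |H| = 19.

19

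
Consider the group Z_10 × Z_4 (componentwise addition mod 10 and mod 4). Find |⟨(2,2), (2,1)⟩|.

|⟨(2,2)⟩| = 10 and |⟨(2,1)⟩| = 20, so |H| is a multiple of lcm(10, 20) = 20 and divides |G| = 40.
Closing under the operation: H = {(0,0), (0,1), (0,2), (0,3), (2,0), (2,1), (2,2), (2,3), (4,0), (4,1), (4,2), (4,3), (6,0), (6,1), (6,2), (6,3), (8,0), (8,1), (8,2), (8,3)}, so |H| = 20.

20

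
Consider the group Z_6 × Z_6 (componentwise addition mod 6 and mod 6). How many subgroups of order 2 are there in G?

|G| = 36 and 2 | 36, so subgroups of order 2 are possible by Lagrange.
The subgroups of order 2 are: {(0,0), (0,3)}; {(0,0), (3,0)}; {(0,0), (3,3)}.
So G has 3 subgroups of order 2.

3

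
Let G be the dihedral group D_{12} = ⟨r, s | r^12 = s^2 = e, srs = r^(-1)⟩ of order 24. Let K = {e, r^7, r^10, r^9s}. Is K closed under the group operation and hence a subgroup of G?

No

r^10 ∈ K but its inverse r^2 ∉ K, so K is not a subgroup.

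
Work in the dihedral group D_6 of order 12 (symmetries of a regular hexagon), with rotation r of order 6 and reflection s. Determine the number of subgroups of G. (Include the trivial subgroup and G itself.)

|G| = 12, so by Lagrange every subgroup order divides 12. Divisors: 1, 2, 3, 4, 6, 12.
Subgroups by order — order 1: 1; order 2: 7; order 3: 1; order 4: 3; order 6: 3; order 12: 1.
Total: 1 + 7 + 1 + 3 + 3 + 1 = 16.

16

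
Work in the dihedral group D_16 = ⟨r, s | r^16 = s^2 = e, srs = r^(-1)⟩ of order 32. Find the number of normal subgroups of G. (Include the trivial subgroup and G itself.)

8

G has 36 subgroups. Checking conjugation-invariance by order — order 1: 1/1 normal; order 2: 1/17 normal; order 4: 1/9 normal; order 8: 1/5 normal; order 16: 3/3 normal; order 32: 1/1 normal.
Total normal subgroups: 8.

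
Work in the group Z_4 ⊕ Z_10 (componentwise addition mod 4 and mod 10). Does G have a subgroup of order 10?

Yes

10 | 40. A subgroup of order 10 is {(0,0), (0,1), (0,2), (0,3), (0,4), (0,5), (0,6), (0,7), (0,8), (0,9)}.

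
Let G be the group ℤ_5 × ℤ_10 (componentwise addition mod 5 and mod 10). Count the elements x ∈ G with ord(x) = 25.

An element (a,b) has order lcm(ord(a), ord(b)); count pairs with lcm equal to 25.
Enumerating gives 0 such elements.

0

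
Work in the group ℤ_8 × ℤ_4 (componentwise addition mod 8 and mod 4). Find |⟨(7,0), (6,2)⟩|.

16

|⟨(7,0)⟩| = 8 and |⟨(6,2)⟩| = 4, so |H| is a multiple of lcm(8, 4) = 8 and divides |G| = 32.
Closing under the operation: H = {(0,0), (0,2), (1,0), (1,2), (2,0), (2,2), (3,0), (3,2), (4,0), (4,2), (5,0), (5,2), (6,0), (6,2), (7,0), (7,2)}, so |H| = 16.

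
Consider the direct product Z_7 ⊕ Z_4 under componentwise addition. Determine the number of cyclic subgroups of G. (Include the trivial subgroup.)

6

A cyclic subgroup of order d is generated by each of its φ(d) elements of order d, so the cyclic subgroups of order d number (#elements of order d)/φ(d).
Cyclic subgroups by order — order 1: 1; order 2: 1; order 4: 1; order 7: 1; order 14: 1; order 28: 1.
Total: 6.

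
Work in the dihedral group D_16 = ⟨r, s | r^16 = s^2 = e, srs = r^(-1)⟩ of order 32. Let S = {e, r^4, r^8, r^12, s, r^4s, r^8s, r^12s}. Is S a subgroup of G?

Yes

|S| = 8 divides |G| = 32, consistent with Lagrange.
S contains the identity, every element's inverse is in S, and S is closed under ·: it is a subgroup.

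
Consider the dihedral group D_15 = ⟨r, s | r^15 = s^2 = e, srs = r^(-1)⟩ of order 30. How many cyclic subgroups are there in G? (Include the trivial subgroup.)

Each element a generates a cyclic subgroup ⟨a⟩; distinct elements may generate the same one (a cyclic group of order d has φ(d) generators).
Cyclic subgroups by order — order 1: 1; order 2: 15; order 3: 1; order 5: 1; order 15: 1.
Total: 19.

19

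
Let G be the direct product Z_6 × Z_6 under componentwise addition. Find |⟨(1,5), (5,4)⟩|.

|⟨(1,5)⟩| = 6 and |⟨(5,4)⟩| = 6, so |H| is a multiple of lcm(6, 6) = 6 and divides |G| = 36.
Closing under the operation: H = {(0,0), (0,3), (1,2), (1,5), (2,1), (2,4), (3,0), (3,3), (4,2), (4,5), (5,1), (5,4)}, so |H| = 12.

12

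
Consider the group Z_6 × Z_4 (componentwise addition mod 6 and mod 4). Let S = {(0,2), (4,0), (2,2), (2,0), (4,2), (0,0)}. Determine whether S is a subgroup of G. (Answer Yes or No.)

Yes

|S| = 6 divides |G| = 24, consistent with Lagrange.
S contains the identity, every element's inverse is in S, and S is closed under +: it is a subgroup.
In fact S = ⟨(2,2)⟩.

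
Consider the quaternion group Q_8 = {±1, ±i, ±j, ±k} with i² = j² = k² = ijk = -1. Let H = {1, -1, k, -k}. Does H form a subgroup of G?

Yes

|H| = 4 divides |G| = 8, consistent with Lagrange.
H contains the identity, every element's inverse is in H, and H is closed under ·: it is a subgroup.
In fact H = ⟨-k⟩.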